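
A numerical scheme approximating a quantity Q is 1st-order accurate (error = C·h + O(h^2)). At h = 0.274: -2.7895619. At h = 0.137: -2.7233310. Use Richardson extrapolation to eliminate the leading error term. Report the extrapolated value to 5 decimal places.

-2.65710

Extrapolated value = (2·A(h/2) − A(h)) / (2 − 1)
= (2·(-2.7233310) − (-2.7895619)) / 1
= -2.6571001 / 1 = -2.6571001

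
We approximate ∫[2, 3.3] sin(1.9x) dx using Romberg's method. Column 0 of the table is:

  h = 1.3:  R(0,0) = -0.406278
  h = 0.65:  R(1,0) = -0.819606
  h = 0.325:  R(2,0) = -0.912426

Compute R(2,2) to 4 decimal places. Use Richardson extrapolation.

-0.9424

R(1,1) = -0.819606 + (-0.819606 − (-0.406278))/3 = -0.957382
R(2,1) = (4·(-0.912426) − (-0.819606)) / 3 = -0.943366
R(2,2) = (16·(-0.943366) − (-0.957382)) / 15 = -0.942432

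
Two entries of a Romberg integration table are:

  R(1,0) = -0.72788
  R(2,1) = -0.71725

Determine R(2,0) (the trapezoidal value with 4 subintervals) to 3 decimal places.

From R(2,1) = (4·R(2,0) − R(1,0))/3, solve for R(2,0):
4·R(2,0) = 3·(-0.71725) + (-0.72788) = -2.87963
R(2,0) = -0.71991

-0.720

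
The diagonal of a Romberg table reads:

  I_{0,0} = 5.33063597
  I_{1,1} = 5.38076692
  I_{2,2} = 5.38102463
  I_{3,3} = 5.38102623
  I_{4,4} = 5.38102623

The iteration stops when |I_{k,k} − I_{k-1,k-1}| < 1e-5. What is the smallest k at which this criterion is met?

k = 3

|I_{1,1} − I_{0,0}| = 0.05013095 ≥ 1e-5
|I_{2,2} − I_{1,1}| = 0.00025771 ≥ 1e-5
|I_{3,3} − I_{2,2}| = 0.00000160 < 1e-5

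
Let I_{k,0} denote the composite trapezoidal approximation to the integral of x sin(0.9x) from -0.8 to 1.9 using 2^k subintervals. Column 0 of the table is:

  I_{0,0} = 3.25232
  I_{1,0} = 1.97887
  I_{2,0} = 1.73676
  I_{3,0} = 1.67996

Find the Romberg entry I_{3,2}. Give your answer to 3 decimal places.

I_{2,1} = 1.73676 + (1.73676 − 1.97887)/3 = 1.65606
I_{3,1} = 1.67996 + (1.67996 − 1.73676)/3 = 1.66103
I_{3,2} = 1.66103 + (1.66103 − 1.65606)/15 = 1.66136
(Column j=1 coincides with Simpson's rule on the same nodes.)

1.661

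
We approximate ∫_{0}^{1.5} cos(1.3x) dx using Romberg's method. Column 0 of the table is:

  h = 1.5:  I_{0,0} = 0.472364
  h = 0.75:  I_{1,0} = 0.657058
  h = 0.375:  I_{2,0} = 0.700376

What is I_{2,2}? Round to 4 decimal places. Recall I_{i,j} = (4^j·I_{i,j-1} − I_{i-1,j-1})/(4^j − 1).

0.7146

Richardson extrapolation on the trapezoidal column (denominator 4−1=3):
I_{1,1} = 0.657058 + (0.657058 − 0.472364)/3 = 0.718623
I_{2,1} = 0.700376 + (0.700376 − 0.657058)/3 = 0.714815
I_{2,2} = (16·0.714815 − 0.718623) / 15 = 0.714561
(Column j=1 coincides with Simpson's rule on the same nodes.)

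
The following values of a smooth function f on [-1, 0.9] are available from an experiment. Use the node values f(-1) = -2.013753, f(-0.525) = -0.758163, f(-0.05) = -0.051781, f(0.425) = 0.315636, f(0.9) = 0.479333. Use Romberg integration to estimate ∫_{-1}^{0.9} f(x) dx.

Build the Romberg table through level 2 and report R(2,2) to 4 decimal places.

R(0,0) (trapezoid, 1 panel, h=1.9000): -1.457699
R(1,0) (trapezoid, 2 panels, h=0.9500): -0.778041
R(2,0) (trapezoid, 4 panels, h=0.4750): -0.599221
R(1,1) = -0.778041 + (-0.778041 − (-1.457699))/3 = -0.551488
R(2,1) = -0.599221 + (-0.599221 − (-0.778041))/3 = -0.539614
R(2,2) = -0.539614 + (-0.539614 − (-0.551488))/15 = -0.538822

-0.5388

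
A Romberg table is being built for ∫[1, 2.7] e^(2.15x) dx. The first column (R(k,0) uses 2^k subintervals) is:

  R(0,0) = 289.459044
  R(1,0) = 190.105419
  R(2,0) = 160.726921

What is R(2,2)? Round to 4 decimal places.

150.5305

R(1,1) = 190.105419 + (190.105419 − 289.459044)/3 = 156.987544
R(2,1) = (4·160.726921 − 190.105419) / 3 = 150.934088
R(2,2) = 150.934088 + (150.934088 − 156.987544)/15 = 150.530524
(Column j=1 coincides with Simpson's rule on the same nodes.)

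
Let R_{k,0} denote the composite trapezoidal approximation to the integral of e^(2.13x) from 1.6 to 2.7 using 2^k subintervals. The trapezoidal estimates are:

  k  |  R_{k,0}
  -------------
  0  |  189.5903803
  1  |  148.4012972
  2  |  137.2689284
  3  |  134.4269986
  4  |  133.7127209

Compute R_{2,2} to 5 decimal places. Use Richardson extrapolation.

133.48391

Richardson extrapolation on the trapezoidal column (denominator 4−1=3):
R_{1,1} = (4·148.4012972 − 189.5903803) / 3 = 134.6716028
R_{2,1} = 137.2689284 + (137.2689284 − 148.4012972)/3 = 133.5581388
R_{2,2} = (16·133.5581388 − 134.6716028) / 15 = 133.4839079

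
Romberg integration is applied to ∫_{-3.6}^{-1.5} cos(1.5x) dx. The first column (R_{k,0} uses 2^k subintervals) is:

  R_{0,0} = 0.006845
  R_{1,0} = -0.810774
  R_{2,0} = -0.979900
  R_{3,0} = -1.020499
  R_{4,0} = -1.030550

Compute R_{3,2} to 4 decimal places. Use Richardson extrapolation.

-1.0339

R_{2,1} = -0.979900 + (-0.979900 − (-0.810774))/3 = -1.036275
R_{3,1} = -1.020499 + (-1.020499 − (-0.979900))/3 = -1.034032
R_{3,2} = (16·(-1.034032) − (-1.036275)) / 15 = -1.033882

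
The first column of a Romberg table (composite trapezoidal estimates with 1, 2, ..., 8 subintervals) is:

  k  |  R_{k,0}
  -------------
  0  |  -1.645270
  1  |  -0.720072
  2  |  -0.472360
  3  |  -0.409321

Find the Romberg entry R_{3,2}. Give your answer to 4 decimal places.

R_{2,1} = (4·(-0.472360) − (-0.720072)) / 3 = -0.389789
R_{3,1} = -0.409321 + (-0.409321 − (-0.472360))/3 = -0.388308
R_{3,2} = -0.388308 + (-0.388308 − (-0.389789))/15 = -0.388209
(Column j=1 coincides with Simpson's rule on the same nodes.)

-0.3882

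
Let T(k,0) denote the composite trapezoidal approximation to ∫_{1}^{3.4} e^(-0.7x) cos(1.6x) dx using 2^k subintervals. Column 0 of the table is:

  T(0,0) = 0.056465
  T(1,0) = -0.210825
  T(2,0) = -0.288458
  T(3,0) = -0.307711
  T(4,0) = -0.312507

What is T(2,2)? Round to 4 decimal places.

Richardson extrapolation on the trapezoidal column (denominator 4−1=3):
T(1,1) = (4·(-0.210825) − 0.056465) / 3 = -0.299922
T(2,1) = (4·(-0.288458) − (-0.210825)) / 3 = -0.314336
T(2,2) = -0.314336 + (-0.314336 − (-0.299922))/15 = -0.315297
(Column j=1 coincides with Simpson's rule on the same nodes.)

-0.3153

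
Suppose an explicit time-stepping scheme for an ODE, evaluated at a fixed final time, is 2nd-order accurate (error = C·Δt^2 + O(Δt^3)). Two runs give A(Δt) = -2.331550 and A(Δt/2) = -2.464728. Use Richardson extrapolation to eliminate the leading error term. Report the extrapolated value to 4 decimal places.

The leading error scales as Δt^2; refining by a factor of 2 reduces it by 2^2 = 4.
Extrapolated value = (4·A(Δt/2) − A(Δt)) / (4 − 1)
= (4·(-2.464728) − (-2.331550)) / 3
= -7.527362 / 3 = -2.509121

-2.5091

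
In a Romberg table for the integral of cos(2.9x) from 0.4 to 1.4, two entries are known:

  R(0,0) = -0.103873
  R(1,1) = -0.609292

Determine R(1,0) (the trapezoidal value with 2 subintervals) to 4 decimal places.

-0.4829

From R(1,1) = (4·R(1,0) − R(0,0))/3, solve for R(1,0):
4·R(1,0) = 3·(-0.609292) + (-0.103873) = -1.931749
R(1,0) = -0.482937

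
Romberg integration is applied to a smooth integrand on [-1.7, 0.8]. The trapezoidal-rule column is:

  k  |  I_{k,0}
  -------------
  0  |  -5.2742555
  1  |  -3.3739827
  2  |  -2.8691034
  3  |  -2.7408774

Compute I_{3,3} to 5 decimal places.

-2.69795

Richardson extrapolation on the trapezoidal column (denominator 4−1=3):
I_{1,1} = (4·(-3.3739827) − (-5.2742555)) / 3 = -2.7405584
I_{2,1} = (4·(-2.8691034) − (-3.3739827)) / 3 = -2.7008103
I_{3,1} = -2.7408774 + (-2.7408774 − (-2.8691034))/3 = -2.6981354
I_{2,2} = (16·(-2.7008103) − (-2.7405584)) / 15 = -2.6981604
I_{3,2} = -2.6981354 + (-2.6981354 − (-2.7008103))/15 = -2.6979571
I_{3,3} = -2.6979571 + (-2.6979571 − (-2.6981604))/63 = -2.6979539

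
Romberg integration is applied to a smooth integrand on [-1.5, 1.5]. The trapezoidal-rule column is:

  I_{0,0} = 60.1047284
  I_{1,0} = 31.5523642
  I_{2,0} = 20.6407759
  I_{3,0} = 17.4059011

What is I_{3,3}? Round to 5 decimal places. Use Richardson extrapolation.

16.27642

Richardson extrapolation on the trapezoidal column (denominator 4−1=3):
I_{1,1} = 31.5523642 + (31.5523642 − 60.1047284)/3 = 22.0349095
I_{2,1} = 20.6407759 + (20.6407759 − 31.5523642)/3 = 17.0035798
I_{3,1} = (4·17.4059011 − 20.6407759) / 3 = 16.3276095
I_{2,2} = (16·17.0035798 − 22.0349095) / 15 = 16.6681578
I_{3,2} = (16·16.3276095 − 17.0035798) / 15 = 16.2825448
I_{3,3} = 16.2825448 + (16.2825448 − 16.6681578)/63 = 16.2764240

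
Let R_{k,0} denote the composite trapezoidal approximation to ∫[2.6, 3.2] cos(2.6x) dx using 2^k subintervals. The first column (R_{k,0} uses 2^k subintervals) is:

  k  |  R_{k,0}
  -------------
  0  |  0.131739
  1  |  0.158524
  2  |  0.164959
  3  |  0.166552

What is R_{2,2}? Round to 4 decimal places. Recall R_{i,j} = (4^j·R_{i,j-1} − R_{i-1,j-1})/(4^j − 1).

0.1671

R_{1,1} = (4·0.158524 − 0.131739) / 3 = 0.167452
R_{2,1} = (4·0.164959 − 0.158524) / 3 = 0.167104
R_{2,2} = (16·0.167104 − 0.167452) / 15 = 0.167081
(Column j=1 coincides with Simpson's rule on the same nodes.)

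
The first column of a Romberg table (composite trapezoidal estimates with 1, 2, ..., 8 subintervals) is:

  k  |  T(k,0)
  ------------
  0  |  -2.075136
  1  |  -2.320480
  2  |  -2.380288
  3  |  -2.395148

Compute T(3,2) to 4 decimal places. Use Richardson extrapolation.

-2.4001

Richardson extrapolation on the trapezoidal column (denominator 4−1=3):
T(2,1) = (4·(-2.380288) − (-2.320480)) / 3 = -2.400224
T(3,1) = (4·(-2.395148) − (-2.380288)) / 3 = -2.400101
T(3,2) = (16·(-2.400101) − (-2.400224)) / 15 = -2.400093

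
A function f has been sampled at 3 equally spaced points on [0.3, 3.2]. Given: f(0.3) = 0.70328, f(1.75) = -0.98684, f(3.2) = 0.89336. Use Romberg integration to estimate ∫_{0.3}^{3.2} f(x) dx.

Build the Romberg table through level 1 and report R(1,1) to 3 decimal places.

R(0,0) (trapezoid, 1 panel, h=2.9000): 2.31513
R(1,0) (trapezoid, 2 panels, h=1.4500): -0.27335
R(1,1) = -0.27335 + (-0.27335 − 2.31513)/3 = -1.13618

-1.136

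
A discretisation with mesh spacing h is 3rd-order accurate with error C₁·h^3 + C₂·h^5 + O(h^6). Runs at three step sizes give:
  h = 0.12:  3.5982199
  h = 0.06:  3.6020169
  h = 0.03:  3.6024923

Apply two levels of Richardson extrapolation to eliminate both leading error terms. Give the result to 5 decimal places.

3.60256

First eliminate the h^3 term (factor 2^3 = 8):
  B₁ = (8·3.6020169 − 3.5982199)/7 = 3.6025593
  B₂ = (8·3.6024923 − 3.6020169)/7 = 3.6025602
Then eliminate the h^5 term (factor 2^5 = 32):
  (32·3.6025602 − 3.6025593)/31 = 3.6025602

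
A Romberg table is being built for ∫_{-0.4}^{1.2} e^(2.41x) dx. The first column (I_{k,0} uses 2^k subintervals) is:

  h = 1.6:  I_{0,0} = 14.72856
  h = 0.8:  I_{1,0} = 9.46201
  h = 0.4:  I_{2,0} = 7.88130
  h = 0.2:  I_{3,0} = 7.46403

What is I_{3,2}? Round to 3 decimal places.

I_{2,1} = (4·7.88130 − 9.46201) / 3 = 7.35440
I_{3,1} = 7.46403 + (7.46403 − 7.88130)/3 = 7.32494
I_{3,2} = 7.32494 + (7.32494 − 7.35440)/15 = 7.32298
(Column j=1 coincides with Simpson's rule on the same nodes.)

7.323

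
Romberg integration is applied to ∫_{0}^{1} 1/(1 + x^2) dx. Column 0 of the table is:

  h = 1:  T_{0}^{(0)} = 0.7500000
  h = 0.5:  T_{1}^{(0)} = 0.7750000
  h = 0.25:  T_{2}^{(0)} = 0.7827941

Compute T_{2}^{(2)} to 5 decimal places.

T_{1}^{(1)} = 0.7750000 + (0.7750000 − 0.7500000)/3 = 0.7833333
T_{2}^{(1)} = 0.7827941 + (0.7827941 − 0.7750000)/3 = 0.7853921
T_{2}^{(2)} = (16·0.7853921 − 0.7833333) / 15 = 0.7855294

0.78553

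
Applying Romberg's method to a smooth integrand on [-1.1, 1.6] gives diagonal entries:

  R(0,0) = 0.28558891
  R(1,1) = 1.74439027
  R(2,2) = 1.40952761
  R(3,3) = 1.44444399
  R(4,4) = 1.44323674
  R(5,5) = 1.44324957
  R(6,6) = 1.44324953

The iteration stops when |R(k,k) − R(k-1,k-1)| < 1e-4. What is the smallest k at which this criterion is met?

|R(1,1) − R(0,0)| = 1.45880136 ≥ 1e-4
|R(2,2) − R(1,1)| = 0.33486266 ≥ 1e-4
|R(3,3) − R(2,2)| = 0.03491638 ≥ 1e-4
|R(4,4) − R(3,3)| = 0.00120725 ≥ 1e-4
|R(5,5) − R(4,4)| = 0.00001283 < 1e-4

k = 5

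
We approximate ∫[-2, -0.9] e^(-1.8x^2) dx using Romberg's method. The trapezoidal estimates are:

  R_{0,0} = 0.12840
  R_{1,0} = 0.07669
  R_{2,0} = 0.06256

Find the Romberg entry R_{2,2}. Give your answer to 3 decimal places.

Richardson extrapolation on the trapezoidal column (denominator 4−1=3):
R_{1,1} = (4·0.07669 − 0.12840) / 3 = 0.05945
R_{2,1} = (4·0.06256 − 0.07669) / 3 = 0.05785
R_{2,2} = (16·0.05785 − 0.05945) / 15 = 0.05774

0.058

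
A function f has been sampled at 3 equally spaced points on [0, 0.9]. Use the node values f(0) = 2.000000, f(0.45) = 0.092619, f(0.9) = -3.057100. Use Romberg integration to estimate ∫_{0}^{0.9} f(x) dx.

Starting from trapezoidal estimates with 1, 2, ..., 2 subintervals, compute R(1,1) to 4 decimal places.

R(0,0) (trapezoid, 1 panel, h=0.9000): -0.475695
R(1,0) (trapezoid, 2 panels, h=0.4500): -0.196169
R(1,1) = -0.196169 + (-0.196169 − (-0.475695))/3 = -0.102994

-0.1030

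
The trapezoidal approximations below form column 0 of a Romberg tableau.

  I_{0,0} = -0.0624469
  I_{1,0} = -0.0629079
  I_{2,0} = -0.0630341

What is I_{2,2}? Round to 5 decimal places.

Richardson extrapolation on the trapezoidal column (denominator 4−1=3):
I_{1,1} = -0.0629079 + (-0.0629079 − (-0.0624469))/3 = -0.0630616
I_{2,1} = (4·(-0.0630341) − (-0.0629079)) / 3 = -0.0630762
I_{2,2} = (16·(-0.0630762) − (-0.0630616)) / 15 = -0.0630772
(Column j=1 coincides with Simpson's rule on the same nodes.)

-0.06308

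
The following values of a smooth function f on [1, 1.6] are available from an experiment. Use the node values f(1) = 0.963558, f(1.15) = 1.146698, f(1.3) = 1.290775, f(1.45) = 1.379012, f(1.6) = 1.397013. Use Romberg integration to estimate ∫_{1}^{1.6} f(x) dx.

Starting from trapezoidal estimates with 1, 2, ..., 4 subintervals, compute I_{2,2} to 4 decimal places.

0.7522

I_{0,0} (trapezoid, 1 panel, h=0.6000): 0.708171
I_{1,0} (trapezoid, 2 panels, h=0.3000): 0.741318
I_{2,0} (trapezoid, 4 panels, h=0.1500): 0.749516
I_{1,1} = 0.741318 + (0.741318 − 0.708171)/3 = 0.752367
I_{2,1} = 0.749516 + (0.749516 − 0.741318)/3 = 0.752249
I_{2,2} = 0.752249 + (0.752249 − 0.752367)/15 = 0.752241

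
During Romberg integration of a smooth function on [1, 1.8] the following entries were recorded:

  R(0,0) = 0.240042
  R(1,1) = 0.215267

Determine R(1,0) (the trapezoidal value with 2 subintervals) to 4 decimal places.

0.2215

From R(1,1) = (4·R(1,0) − R(0,0))/3, solve for R(1,0):
4·R(1,0) = 3·0.215267 + 0.240042 = 0.885843
R(1,0) = 0.221461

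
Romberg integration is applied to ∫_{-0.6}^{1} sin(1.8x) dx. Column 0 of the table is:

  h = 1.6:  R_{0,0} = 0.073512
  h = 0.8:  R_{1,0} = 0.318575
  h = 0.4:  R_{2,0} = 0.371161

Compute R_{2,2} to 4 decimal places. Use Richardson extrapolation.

R_{1,1} = 0.318575 + (0.318575 − 0.073512)/3 = 0.400263
R_{2,1} = (4·0.371161 − 0.318575) / 3 = 0.388690
R_{2,2} = 0.388690 + (0.388690 − 0.400263)/15 = 0.387918

0.3879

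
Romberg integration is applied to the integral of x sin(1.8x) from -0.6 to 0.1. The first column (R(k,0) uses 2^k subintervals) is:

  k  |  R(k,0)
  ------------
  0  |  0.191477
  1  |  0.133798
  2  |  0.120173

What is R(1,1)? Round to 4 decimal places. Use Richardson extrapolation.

R(1,1) = (4·0.133798 − 0.191477) / 3 = 0.114572

0.1146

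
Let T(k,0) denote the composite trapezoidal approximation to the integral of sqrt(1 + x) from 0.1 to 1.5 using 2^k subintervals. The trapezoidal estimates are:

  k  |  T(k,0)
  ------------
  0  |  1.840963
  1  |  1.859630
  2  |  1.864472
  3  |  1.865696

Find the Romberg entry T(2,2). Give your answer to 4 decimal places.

1.8661

Richardson extrapolation on the trapezoidal column (denominator 4−1=3):
T(1,1) = (4·1.859630 − 1.840963) / 3 = 1.865852
T(2,1) = 1.864472 + (1.864472 − 1.859630)/3 = 1.866086
T(2,2) = (16·1.866086 − 1.865852) / 15 = 1.866102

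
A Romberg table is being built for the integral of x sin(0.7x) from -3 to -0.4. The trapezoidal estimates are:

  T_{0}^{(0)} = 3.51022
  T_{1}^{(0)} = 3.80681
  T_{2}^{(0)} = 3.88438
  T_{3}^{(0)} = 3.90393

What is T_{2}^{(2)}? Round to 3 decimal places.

3.911

T_{1}^{(1)} = 3.80681 + (3.80681 − 3.51022)/3 = 3.90567
T_{2}^{(1)} = (4·3.88438 − 3.80681) / 3 = 3.91024
T_{2}^{(2)} = (16·3.91024 − 3.90567) / 15 = 3.91054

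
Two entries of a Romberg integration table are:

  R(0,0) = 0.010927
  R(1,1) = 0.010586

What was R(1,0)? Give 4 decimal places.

0.0107

From R(1,1) = (4·R(1,0) − R(0,0))/3, solve for R(1,0):
4·R(1,0) = 3·0.010586 + 0.010927 = 0.042685
R(1,0) = 0.010671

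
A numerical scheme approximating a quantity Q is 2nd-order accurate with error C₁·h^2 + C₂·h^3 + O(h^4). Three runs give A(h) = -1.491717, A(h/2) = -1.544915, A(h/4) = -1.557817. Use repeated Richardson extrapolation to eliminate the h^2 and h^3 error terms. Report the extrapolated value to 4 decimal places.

-1.5620

First eliminate the h^2 term (factor 2^2 = 4):
  B₁ = (4·(-1.544915) − (-1.491717))/3 = -1.562648
  B₂ = (4·(-1.557817) − (-1.544915))/3 = -1.562118
Then eliminate the h^3 term (factor 2^3 = 8):
  (8·(-1.562118) − (-1.562648))/7 = -1.562042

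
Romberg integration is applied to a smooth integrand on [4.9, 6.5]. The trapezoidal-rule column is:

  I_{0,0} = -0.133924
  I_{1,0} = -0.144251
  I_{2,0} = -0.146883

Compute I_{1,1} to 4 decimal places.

Richardson extrapolation on the trapezoidal column (denominator 4−1=3):
I_{1,1} = -0.144251 + (-0.144251 − (-0.133924))/3 = -0.147693

-0.1477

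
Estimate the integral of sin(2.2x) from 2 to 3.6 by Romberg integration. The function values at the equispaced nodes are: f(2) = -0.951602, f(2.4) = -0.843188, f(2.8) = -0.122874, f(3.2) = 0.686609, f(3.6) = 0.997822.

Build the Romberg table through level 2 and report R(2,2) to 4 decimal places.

-0.1095

R(0,0) (trapezoid, 1 panel, h=1.6000): 0.036976
R(1,0) (trapezoid, 2 panels, h=0.8000): -0.079811
R(2,0) (trapezoid, 4 panels, h=0.4000): -0.102537
R(1,1) = -0.079811 + (-0.079811 − 0.036976)/3 = -0.118740
R(2,1) = -0.102537 + (-0.102537 − (-0.079811))/3 = -0.110112
R(2,2) = -0.110112 + (-0.110112 − (-0.118740))/15 = -0.109537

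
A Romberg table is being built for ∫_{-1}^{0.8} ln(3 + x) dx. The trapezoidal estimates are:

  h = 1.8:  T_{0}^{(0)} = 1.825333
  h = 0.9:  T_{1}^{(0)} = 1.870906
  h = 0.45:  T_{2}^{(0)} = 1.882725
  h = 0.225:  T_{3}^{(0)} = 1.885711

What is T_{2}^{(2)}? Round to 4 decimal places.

T_{1}^{(1)} = (4·1.870906 − 1.825333) / 3 = 1.886097
T_{2}^{(1)} = (4·1.882725 − 1.870906) / 3 = 1.886665
T_{2}^{(2)} = (16·1.886665 − 1.886097) / 15 = 1.886703

1.8867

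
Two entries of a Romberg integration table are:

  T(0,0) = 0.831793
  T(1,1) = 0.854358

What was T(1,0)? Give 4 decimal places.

0.8487

From T(1,1) = (4·T(1,0) − T(0,0))/3, solve for T(1,0):
4·T(1,0) = 3·0.854358 + 0.831793 = 3.394867
T(1,0) = 0.848717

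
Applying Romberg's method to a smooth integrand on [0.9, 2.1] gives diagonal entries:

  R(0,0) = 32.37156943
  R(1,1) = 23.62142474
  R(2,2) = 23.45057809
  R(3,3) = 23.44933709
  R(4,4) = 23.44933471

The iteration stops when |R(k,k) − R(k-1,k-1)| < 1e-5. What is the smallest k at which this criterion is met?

|R(1,1) − R(0,0)| = 8.75014469 ≥ 1e-5
|R(2,2) − R(1,1)| = 0.17084665 ≥ 1e-5
|R(3,3) − R(2,2)| = 0.00124100 ≥ 1e-5
|R(4,4) − R(3,3)| = 0.00000238 < 1e-5

k = 4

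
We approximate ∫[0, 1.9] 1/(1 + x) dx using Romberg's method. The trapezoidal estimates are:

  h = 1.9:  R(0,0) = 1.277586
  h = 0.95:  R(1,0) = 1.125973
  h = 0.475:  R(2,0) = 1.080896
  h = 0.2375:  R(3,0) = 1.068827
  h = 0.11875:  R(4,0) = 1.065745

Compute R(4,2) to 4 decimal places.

R(3,1) = 1.068827 + (1.068827 − 1.080896)/3 = 1.064804
R(4,1) = (4·1.065745 − 1.068827) / 3 = 1.064718
R(4,2) = 1.064718 + (1.064718 − 1.064804)/15 = 1.064712
(Column j=1 coincides with Simpson's rule on the same nodes.)

1.0647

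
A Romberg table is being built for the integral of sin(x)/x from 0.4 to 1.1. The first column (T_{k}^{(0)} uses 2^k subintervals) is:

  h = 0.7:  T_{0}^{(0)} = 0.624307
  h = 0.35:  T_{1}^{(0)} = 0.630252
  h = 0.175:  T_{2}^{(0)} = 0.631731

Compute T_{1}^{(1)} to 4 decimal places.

Richardson extrapolation on the trapezoidal column (denominator 4−1=3):
T_{1}^{(1)} = (4·0.630252 − 0.624307) / 3 = 0.632234

0.6322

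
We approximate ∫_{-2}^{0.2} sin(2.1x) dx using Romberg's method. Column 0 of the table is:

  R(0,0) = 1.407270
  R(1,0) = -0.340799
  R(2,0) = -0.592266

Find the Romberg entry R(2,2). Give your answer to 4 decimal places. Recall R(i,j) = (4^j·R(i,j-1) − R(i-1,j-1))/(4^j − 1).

Richardson extrapolation on the trapezoidal column (denominator 4−1=3):
R(1,1) = -0.340799 + (-0.340799 − 1.407270)/3 = -0.923489
R(2,1) = (4·(-0.592266) − (-0.340799)) / 3 = -0.676088
R(2,2) = -0.676088 + (-0.676088 − (-0.923489))/15 = -0.659595

-0.6596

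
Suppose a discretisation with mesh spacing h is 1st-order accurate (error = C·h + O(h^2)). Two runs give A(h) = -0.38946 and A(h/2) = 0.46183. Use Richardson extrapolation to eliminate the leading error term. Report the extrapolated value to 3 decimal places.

Extrapolated value = (2·A(h/2) − A(h)) / (2 − 1)
= (2·0.46183 − (-0.38946)) / 1
= 1.31312 / 1 = 1.31312

1.313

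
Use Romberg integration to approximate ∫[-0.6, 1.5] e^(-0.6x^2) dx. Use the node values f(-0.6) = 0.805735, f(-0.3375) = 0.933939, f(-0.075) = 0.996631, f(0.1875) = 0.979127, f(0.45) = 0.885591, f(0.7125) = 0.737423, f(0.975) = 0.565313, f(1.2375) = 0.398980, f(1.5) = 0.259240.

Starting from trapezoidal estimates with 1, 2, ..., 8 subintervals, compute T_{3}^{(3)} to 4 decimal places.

1.5888

T_{0}^{(0)} (trapezoid, 1 panel, h=2.1000): 1.118224
T_{1}^{(0)} (trapezoid, 2 panels, h=1.0500): 1.488982
T_{2}^{(0)} (trapezoid, 4 panels, h=0.5250): 1.564512
T_{3}^{(0)} (trapezoid, 8 panels, h=0.2625): 1.582742
T_{1}^{(1)} = 1.488982 + (1.488982 − 1.118224)/3 = 1.612568
T_{2}^{(1)} = 1.564512 + (1.564512 − 1.488982)/3 = 1.589689
T_{3}^{(1)} = 1.582742 + (1.582742 − 1.564512)/3 = 1.588819
T_{2}^{(2)} = 1.589689 + (1.589689 − 1.612568)/15 = 1.588164
T_{3}^{(2)} = 1.588819 + (1.588819 − 1.589689)/15 = 1.588761
T_{3}^{(3)} = 1.588761 + (1.588761 − 1.588164)/63 = 1.588770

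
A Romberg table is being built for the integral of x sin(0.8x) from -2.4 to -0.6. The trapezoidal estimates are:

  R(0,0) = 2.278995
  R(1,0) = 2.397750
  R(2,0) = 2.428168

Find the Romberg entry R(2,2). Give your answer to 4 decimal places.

R(1,1) = (4·2.397750 − 2.278995) / 3 = 2.437335
R(2,1) = 2.428168 + (2.428168 − 2.397750)/3 = 2.438307
R(2,2) = (16·2.438307 − 2.437335) / 15 = 2.438372

2.4384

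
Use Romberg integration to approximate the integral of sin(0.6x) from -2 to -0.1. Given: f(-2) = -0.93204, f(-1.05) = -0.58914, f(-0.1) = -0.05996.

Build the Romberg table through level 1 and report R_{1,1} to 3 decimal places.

R_{0,0} (trapezoid, 1 panel, h=1.9000): -0.94240
R_{1,0} (trapezoid, 2 panels, h=0.9500): -1.03088
R_{1,1} = -1.03088 + (-1.03088 − (-0.94240))/3 = -1.06037

-1.060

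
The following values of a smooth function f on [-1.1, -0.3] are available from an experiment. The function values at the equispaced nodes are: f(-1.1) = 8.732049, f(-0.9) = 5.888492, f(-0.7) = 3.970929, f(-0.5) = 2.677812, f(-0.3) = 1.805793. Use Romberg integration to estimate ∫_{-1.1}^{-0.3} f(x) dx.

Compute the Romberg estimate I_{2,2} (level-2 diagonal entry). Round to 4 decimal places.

3.5159

I_{0,0} (trapezoid, 1 panel, h=0.8000): 4.215137
I_{1,0} (trapezoid, 2 panels, h=0.4000): 3.695940
I_{2,0} (trapezoid, 4 panels, h=0.2000): 3.561231
I_{1,1} = 3.695940 + (3.695940 − 4.215137)/3 = 3.522874
I_{2,1} = 3.561231 + (3.561231 − 3.695940)/3 = 3.516328
I_{2,2} = 3.516328 + (3.516328 − 3.522874)/15 = 3.515892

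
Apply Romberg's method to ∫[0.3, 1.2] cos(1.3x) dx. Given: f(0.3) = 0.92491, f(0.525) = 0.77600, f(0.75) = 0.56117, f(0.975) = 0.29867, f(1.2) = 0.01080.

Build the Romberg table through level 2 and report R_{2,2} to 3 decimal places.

R_{0,0} (trapezoid, 1 panel, h=0.9000): 0.42107
R_{1,0} (trapezoid, 2 panels, h=0.4500): 0.46306
R_{2,0} (trapezoid, 4 panels, h=0.2250): 0.47333
R_{1,1} = 0.46306 + (0.46306 − 0.42107)/3 = 0.47706
R_{2,1} = 0.47333 + (0.47333 − 0.46306)/3 = 0.47675
R_{2,2} = 0.47675 + (0.47675 − 0.47706)/15 = 0.47673

0.477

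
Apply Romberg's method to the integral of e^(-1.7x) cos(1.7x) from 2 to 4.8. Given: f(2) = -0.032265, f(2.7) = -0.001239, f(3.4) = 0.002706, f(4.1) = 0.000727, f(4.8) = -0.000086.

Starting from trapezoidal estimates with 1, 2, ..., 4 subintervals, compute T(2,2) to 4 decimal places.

-0.0065

T(0,0) (trapezoid, 1 panel, h=2.8000): -0.045291
T(1,0) (trapezoid, 2 panels, h=1.4000): -0.018857
T(2,0) (trapezoid, 4 panels, h=0.7000): -0.009787
T(1,1) = -0.018857 + (-0.018857 − (-0.045291))/3 = -0.010046
T(2,1) = -0.009787 + (-0.009787 − (-0.018857))/3 = -0.006764
T(2,2) = -0.006764 + (-0.006764 − (-0.010046))/15 = -0.006545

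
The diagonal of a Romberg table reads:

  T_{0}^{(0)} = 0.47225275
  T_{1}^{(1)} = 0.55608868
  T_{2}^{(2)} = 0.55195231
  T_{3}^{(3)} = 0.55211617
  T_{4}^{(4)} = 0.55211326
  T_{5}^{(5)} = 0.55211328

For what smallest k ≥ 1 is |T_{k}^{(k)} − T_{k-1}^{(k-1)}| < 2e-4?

|T_{1}^{(1)} − T_{0}^{(0)}| = 0.08383593 ≥ 2e-4
|T_{2}^{(2)} − T_{1}^{(1)}| = 0.00413637 ≥ 2e-4
|T_{3}^{(3)} − T_{2}^{(2)}| = 0.00016386 < 2e-4

k = 3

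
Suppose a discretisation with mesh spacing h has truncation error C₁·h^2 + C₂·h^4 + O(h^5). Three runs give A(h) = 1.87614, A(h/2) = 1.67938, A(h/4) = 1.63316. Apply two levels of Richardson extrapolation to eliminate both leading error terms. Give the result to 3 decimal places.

1.618

First eliminate the h^2 term (factor 2^2 = 4):
  B₁ = (4·1.67938 − 1.87614)/3 = 1.61379
  B₂ = (4·1.63316 − 1.67938)/3 = 1.61775
Then eliminate the h^4 term (factor 2^4 = 16):
  (16·1.61775 − 1.61379)/15 = 1.61801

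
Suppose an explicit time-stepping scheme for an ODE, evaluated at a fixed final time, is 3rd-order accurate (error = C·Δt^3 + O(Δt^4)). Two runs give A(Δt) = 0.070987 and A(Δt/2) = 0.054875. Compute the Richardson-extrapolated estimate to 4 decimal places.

0.0526

Extrapolated value = (8·A(Δt/2) − A(Δt)) / (8 − 1)
= (8·0.054875 − 0.070987) / 7
= 0.368013 / 7 = 0.052573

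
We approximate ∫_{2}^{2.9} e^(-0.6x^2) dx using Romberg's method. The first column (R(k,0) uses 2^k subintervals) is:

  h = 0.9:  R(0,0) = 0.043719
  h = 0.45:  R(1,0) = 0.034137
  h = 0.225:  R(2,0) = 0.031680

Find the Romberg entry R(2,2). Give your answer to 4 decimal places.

0.0309

Richardson extrapolation on the trapezoidal column (denominator 4−1=3):
R(1,1) = (4·0.034137 − 0.043719) / 3 = 0.030943
R(2,1) = (4·0.031680 − 0.034137) / 3 = 0.030861
R(2,2) = (16·0.030861 − 0.030943) / 15 = 0.030856
(Column j=1 coincides with Simpson's rule on the same nodes.)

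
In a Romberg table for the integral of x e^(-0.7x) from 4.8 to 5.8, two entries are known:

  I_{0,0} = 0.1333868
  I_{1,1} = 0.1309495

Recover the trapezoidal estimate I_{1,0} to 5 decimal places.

0.13156

From I_{1,1} = (4·I_{1,0} − I_{0,0})/3, solve for I_{1,0}:
4·I_{1,0} = 3·0.1309495 + 0.1333868 = 0.5262353
I_{1,0} = 0.1315588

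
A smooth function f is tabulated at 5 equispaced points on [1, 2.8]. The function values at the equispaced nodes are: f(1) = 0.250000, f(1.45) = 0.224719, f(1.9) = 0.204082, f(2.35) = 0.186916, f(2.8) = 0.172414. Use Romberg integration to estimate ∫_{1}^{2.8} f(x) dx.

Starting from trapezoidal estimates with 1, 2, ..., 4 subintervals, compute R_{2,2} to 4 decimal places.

0.3716

R_{0,0} (trapezoid, 1 panel, h=1.8000): 0.380173
R_{1,0} (trapezoid, 2 panels, h=0.9000): 0.373760
R_{2,0} (trapezoid, 4 panels, h=0.4500): 0.372116
R_{1,1} = 0.373760 + (0.373760 − 0.380173)/3 = 0.371622
R_{2,1} = 0.372116 + (0.372116 − 0.373760)/3 = 0.371568
R_{2,2} = 0.371568 + (0.371568 − 0.371622)/15 = 0.371564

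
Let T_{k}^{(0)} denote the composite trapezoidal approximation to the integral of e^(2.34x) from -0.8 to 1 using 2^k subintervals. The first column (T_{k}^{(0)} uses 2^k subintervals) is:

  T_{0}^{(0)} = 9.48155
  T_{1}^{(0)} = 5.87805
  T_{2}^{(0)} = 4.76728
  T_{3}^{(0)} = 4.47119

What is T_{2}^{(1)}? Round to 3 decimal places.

4.397

T_{2}^{(1)} = 4.76728 + (4.76728 − 5.87805)/3 = 4.39702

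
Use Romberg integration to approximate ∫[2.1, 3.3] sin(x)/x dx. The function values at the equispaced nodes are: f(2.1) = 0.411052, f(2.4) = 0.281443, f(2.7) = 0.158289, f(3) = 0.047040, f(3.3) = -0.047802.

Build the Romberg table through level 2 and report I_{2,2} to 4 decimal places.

0.1994

I_{0,0} (trapezoid, 1 panel, h=1.2000): 0.217950
I_{1,0} (trapezoid, 2 panels, h=0.6000): 0.203948
I_{2,0} (trapezoid, 4 panels, h=0.3000): 0.200519
I_{1,1} = 0.203948 + (0.203948 − 0.217950)/3 = 0.199281
I_{2,1} = 0.200519 + (0.200519 − 0.203948)/3 = 0.199376
I_{2,2} = 0.199376 + (0.199376 − 0.199281)/15 = 0.199382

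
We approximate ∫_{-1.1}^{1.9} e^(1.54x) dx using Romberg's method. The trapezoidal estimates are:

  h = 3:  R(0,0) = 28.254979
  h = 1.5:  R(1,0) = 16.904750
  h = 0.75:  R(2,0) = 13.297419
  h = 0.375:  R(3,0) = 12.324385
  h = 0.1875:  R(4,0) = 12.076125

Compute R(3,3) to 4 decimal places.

Richardson extrapolation on the trapezoidal column (denominator 4−1=3):
R(1,1) = 16.904750 + (16.904750 − 28.254979)/3 = 13.121340
R(2,1) = 13.297419 + (13.297419 − 16.904750)/3 = 12.094975
R(3,1) = 12.324385 + (12.324385 − 13.297419)/3 = 12.000040
R(2,2) = (16·12.094975 − 13.121340) / 15 = 12.026551
R(3,2) = 12.000040 + (12.000040 − 12.094975)/15 = 11.993711
R(3,3) = 11.993711 + (11.993711 − 12.026551)/63 = 11.993190

11.9932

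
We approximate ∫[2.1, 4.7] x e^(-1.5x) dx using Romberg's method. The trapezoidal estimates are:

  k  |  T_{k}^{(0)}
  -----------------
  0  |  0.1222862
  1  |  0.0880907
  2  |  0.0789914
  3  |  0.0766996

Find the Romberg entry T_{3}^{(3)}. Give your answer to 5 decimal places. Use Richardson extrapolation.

0.07593

Richardson extrapolation on the trapezoidal column (denominator 4−1=3):
T_{1}^{(1)} = 0.0880907 + (0.0880907 − 0.1222862)/3 = 0.0766922
T_{2}^{(1)} = (4·0.0789914 − 0.0880907) / 3 = 0.0759583
T_{3}^{(1)} = (4·0.0766996 − 0.0789914) / 3 = 0.0759357
T_{2}^{(2)} = 0.0759583 + (0.0759583 − 0.0766922)/15 = 0.0759094
T_{3}^{(2)} = (16·0.0759357 − 0.0759583) / 15 = 0.0759342
T_{3}^{(3)} = (64·0.0759342 − 0.0759094) / 63 = 0.0759346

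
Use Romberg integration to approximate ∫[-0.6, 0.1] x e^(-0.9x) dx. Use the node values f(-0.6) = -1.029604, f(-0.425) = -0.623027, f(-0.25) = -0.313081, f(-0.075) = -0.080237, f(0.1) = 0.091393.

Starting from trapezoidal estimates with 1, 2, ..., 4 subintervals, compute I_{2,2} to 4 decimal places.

I_{0,0} (trapezoid, 1 panel, h=0.7000): -0.328374
I_{1,0} (trapezoid, 2 panels, h=0.3500): -0.273765
I_{2,0} (trapezoid, 4 panels, h=0.1750): -0.259954
I_{1,1} = -0.273765 + (-0.273765 − (-0.328374))/3 = -0.255562
I_{2,1} = -0.259954 + (-0.259954 − (-0.273765))/3 = -0.255350
I_{2,2} = -0.255350 + (-0.255350 − (-0.255562))/15 = -0.255336

-0.2553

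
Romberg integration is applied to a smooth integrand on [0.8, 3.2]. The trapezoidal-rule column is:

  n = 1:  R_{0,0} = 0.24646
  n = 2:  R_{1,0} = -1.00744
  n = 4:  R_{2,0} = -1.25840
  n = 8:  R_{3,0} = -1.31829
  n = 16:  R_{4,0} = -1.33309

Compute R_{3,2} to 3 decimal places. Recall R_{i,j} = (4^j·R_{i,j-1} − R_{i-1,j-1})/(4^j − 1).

-1.338

R_{2,1} = (4·(-1.25840) − (-1.00744)) / 3 = -1.34205
R_{3,1} = (4·(-1.31829) − (-1.25840)) / 3 = -1.33825
R_{3,2} = -1.33825 + (-1.33825 − (-1.34205))/15 = -1.33800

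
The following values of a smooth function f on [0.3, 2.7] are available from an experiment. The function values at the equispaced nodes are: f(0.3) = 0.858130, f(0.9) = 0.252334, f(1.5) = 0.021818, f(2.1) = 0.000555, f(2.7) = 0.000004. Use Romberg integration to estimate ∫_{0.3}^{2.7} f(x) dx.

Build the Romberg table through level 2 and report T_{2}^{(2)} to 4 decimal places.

0.3830

T_{0}^{(0)} (trapezoid, 1 panel, h=2.4000): 1.029761
T_{1}^{(0)} (trapezoid, 2 panels, h=1.2000): 0.541062
T_{2}^{(0)} (trapezoid, 4 panels, h=0.6000): 0.422264
T_{1}^{(1)} = 0.541062 + (0.541062 − 1.029761)/3 = 0.378162
T_{2}^{(1)} = 0.422264 + (0.422264 − 0.541062)/3 = 0.382665
T_{2}^{(2)} = 0.382665 + (0.382665 − 0.378162)/15 = 0.382965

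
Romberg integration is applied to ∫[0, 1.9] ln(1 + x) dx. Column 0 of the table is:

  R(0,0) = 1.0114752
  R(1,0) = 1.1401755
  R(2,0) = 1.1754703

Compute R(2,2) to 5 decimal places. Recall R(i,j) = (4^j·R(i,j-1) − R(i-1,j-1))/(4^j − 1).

1.18751

Richardson extrapolation on the trapezoidal column (denominator 4−1=3):
R(1,1) = (4·1.1401755 − 1.0114752) / 3 = 1.1830756
R(2,1) = (4·1.1754703 − 1.1401755) / 3 = 1.1872352
R(2,2) = 1.1872352 + (1.1872352 − 1.1830756)/15 = 1.1875125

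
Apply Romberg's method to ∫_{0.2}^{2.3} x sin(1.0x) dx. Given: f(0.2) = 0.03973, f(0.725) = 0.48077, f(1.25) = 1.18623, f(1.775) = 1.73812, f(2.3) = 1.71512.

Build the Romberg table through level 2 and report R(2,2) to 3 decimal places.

R(0,0) (trapezoid, 1 panel, h=2.1000): 1.84259
R(1,0) (trapezoid, 2 panels, h=1.0500): 2.16684
R(2,0) (trapezoid, 4 panels, h=0.5250): 2.24834
R(1,1) = 2.16684 + (2.16684 − 1.84259)/3 = 2.27492
R(2,1) = 2.24834 + (2.24834 − 2.16684)/3 = 2.27551
R(2,2) = 2.27551 + (2.27551 − 2.27492)/15 = 2.27555

2.276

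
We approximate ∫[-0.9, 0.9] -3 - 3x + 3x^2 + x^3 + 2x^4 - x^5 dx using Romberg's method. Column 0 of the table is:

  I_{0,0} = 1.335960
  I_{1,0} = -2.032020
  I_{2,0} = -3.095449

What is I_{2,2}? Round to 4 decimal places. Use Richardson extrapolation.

Richardson extrapolation on the trapezoidal column (denominator 4−1=3):
I_{1,1} = -2.032020 + (-2.032020 − 1.335960)/3 = -3.154680
I_{2,1} = (4·(-3.095449) − (-2.032020)) / 3 = -3.449925
I_{2,2} = -3.449925 + (-3.449925 − (-3.154680))/15 = -3.469608

-3.4696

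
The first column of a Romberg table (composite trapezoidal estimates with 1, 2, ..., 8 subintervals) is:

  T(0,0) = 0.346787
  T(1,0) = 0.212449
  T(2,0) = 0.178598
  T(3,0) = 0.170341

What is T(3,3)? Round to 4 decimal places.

0.1676

T(1,1) = (4·0.212449 − 0.346787) / 3 = 0.167670
T(2,1) = 0.178598 + (0.178598 − 0.212449)/3 = 0.167314
T(3,1) = (4·0.170341 − 0.178598) / 3 = 0.167589
T(2,2) = 0.167314 + (0.167314 − 0.167670)/15 = 0.167290
T(3,2) = (16·0.167589 − 0.167314) / 15 = 0.167607
T(3,3) = 0.167607 + (0.167607 − 0.167290)/63 = 0.167612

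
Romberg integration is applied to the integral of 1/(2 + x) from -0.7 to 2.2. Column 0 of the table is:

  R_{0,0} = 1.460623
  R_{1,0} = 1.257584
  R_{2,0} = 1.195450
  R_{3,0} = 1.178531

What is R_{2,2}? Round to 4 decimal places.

1.1737

R_{1,1} = 1.257584 + (1.257584 − 1.460623)/3 = 1.189904
R_{2,1} = (4·1.195450 − 1.257584) / 3 = 1.174739
R_{2,2} = (16·1.174739 − 1.189904) / 15 = 1.173728
(Column j=1 coincides with Simpson's rule on the same nodes.)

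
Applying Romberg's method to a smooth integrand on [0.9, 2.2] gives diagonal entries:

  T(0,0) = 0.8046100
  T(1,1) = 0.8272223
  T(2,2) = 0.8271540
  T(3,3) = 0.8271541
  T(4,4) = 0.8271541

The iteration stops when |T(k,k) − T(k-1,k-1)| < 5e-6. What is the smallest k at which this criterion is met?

k = 3

|T(1,1) − T(0,0)| = 0.0226123 ≥ 5e-6
|T(2,2) − T(1,1)| = 0.0000683 ≥ 5e-6
|T(3,3) − T(2,2)| = 0.0000001 < 5e-6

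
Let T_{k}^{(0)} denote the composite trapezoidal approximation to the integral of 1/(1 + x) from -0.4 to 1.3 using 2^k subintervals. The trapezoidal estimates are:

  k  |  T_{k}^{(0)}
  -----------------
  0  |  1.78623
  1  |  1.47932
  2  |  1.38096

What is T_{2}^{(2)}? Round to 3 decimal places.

1.346

Richardson extrapolation on the trapezoidal column (denominator 4−1=3):
T_{1}^{(1)} = 1.47932 + (1.47932 − 1.78623)/3 = 1.37702
T_{2}^{(1)} = (4·1.38096 − 1.47932) / 3 = 1.34817
T_{2}^{(2)} = 1.34817 + (1.34817 − 1.37702)/15 = 1.34625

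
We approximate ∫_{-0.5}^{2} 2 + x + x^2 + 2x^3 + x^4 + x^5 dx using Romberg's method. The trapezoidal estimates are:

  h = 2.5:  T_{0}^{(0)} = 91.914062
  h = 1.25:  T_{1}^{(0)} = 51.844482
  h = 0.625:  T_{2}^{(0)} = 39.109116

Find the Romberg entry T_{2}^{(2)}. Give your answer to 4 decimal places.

T_{1}^{(1)} = (4·51.844482 − 91.914062) / 3 = 38.487955
T_{2}^{(1)} = (4·39.109116 − 51.844482) / 3 = 34.863994
T_{2}^{(2)} = (16·34.863994 − 38.487955) / 15 = 34.622397

34.6224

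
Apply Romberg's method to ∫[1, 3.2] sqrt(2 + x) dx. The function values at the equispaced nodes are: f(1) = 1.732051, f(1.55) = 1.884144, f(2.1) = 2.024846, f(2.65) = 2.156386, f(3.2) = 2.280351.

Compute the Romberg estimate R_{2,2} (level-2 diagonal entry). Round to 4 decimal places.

R_{0,0} (trapezoid, 1 panel, h=2.2000): 4.413642
R_{1,0} (trapezoid, 2 panels, h=1.1000): 4.434152
R_{2,0} (trapezoid, 4 panels, h=0.5500): 4.439367
R_{1,1} = 4.434152 + (4.434152 − 4.413642)/3 = 4.440989
R_{2,1} = 4.439367 + (4.439367 − 4.434152)/3 = 4.441105
R_{2,2} = 4.441105 + (4.441105 − 4.440989)/15 = 4.441113

4.4411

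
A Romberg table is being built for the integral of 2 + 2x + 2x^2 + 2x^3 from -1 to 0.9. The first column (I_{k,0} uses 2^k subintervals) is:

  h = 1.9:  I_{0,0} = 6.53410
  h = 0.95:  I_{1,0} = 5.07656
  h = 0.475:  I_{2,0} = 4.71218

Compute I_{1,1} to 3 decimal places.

4.591

Richardson extrapolation on the trapezoidal column (denominator 4−1=3):
I_{1,1} = 5.07656 + (5.07656 − 6.53410)/3 = 4.59071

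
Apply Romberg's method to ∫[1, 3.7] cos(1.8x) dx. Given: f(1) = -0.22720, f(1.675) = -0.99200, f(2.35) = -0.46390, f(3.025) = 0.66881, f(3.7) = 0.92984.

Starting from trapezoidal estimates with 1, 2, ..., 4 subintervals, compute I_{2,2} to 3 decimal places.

-0.330

I_{0,0} (trapezoid, 1 panel, h=2.7000): 0.94856
I_{1,0} (trapezoid, 2 panels, h=1.3500): -0.15198
I_{2,0} (trapezoid, 4 panels, h=0.6750): -0.29414
I_{1,1} = -0.15198 + (-0.15198 − 0.94856)/3 = -0.51883
I_{2,1} = -0.29414 + (-0.29414 − (-0.15198))/3 = -0.34153
I_{2,2} = -0.34153 + (-0.34153 − (-0.51883))/15 = -0.32971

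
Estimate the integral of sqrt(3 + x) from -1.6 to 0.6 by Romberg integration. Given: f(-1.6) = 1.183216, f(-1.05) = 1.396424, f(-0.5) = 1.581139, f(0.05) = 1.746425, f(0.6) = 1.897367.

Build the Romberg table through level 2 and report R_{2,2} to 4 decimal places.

3.4493

R_{0,0} (trapezoid, 1 panel, h=2.2000): 3.388641
R_{1,0} (trapezoid, 2 panels, h=1.1000): 3.433574
R_{2,0} (trapezoid, 4 panels, h=0.5500): 3.445354
R_{1,1} = 3.433574 + (3.433574 − 3.388641)/3 = 3.448552
R_{2,1} = 3.445354 + (3.445354 − 3.433574)/3 = 3.449281
R_{2,2} = 3.449281 + (3.449281 − 3.448552)/15 = 3.449330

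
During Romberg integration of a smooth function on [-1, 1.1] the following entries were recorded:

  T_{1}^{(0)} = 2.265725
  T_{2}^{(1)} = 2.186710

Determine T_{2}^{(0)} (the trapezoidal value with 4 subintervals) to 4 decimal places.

From T_{2}^{(1)} = (4·T_{2}^{(0)} − T_{1}^{(0)})/3, solve for T_{2}^{(0)}:
4·T_{2}^{(0)} = 3·2.186710 + 2.265725 = 8.825855
T_{2}^{(0)} = 2.206464

2.2065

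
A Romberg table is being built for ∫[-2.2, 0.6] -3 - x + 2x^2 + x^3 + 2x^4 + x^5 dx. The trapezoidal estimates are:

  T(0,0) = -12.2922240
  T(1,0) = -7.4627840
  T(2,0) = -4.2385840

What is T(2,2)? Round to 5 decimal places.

-2.98458

Richardson extrapolation on the trapezoidal column (denominator 4−1=3):
T(1,1) = (4·(-7.4627840) − (-12.2922240)) / 3 = -5.8529707
T(2,1) = (4·(-4.2385840) − (-7.4627840)) / 3 = -3.1638507
T(2,2) = (16·(-3.1638507) − (-5.8529707)) / 15 = -2.9845760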